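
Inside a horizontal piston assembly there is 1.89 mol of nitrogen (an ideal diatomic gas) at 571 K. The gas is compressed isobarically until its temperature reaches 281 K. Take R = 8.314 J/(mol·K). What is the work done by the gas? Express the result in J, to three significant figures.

W ≈ -4560 J

Isobaric: W = P ΔV = nR ΔT.
W = (1.89)(8.314)(281 − 571) = -4557 J.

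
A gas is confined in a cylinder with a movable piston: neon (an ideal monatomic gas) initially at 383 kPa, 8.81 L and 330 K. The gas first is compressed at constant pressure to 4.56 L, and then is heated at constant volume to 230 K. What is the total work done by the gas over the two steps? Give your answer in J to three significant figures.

W_total ≈ -1630 J

Step 1 (isobaric): W = PΔV = (383 kPa)(4.56 − 8.81 L) = -1628 J.
Step 2 (isochoric): W = 0 (constant volume).
W_total = -1628 + 0 = -1628 J.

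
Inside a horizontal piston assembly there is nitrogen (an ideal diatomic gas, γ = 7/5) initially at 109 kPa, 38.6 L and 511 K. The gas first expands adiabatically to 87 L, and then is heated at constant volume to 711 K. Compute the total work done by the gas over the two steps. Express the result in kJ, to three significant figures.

Step 1 (adiabatic): W = (P₁V₁ − P₂V₂)/(γ−1) = (4207 − 3040)/0.4 = 2919 J.
Step 2 (isochoric): W = 0 (constant volume).
W_total = 2919 + 0 = 2919 J.

W_total ≈ 2.92 kJ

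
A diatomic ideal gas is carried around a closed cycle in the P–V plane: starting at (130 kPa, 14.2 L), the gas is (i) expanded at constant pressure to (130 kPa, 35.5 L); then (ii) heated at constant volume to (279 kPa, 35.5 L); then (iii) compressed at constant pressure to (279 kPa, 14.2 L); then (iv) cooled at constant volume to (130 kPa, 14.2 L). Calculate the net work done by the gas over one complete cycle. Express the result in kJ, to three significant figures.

W_net ≈ -3.17 kJ

Constant-volume legs do no work.
W(i) = (130)(35.5 − 14.2) = 2769 J; W(iii) = (279)(14.2 − 35.5) = -5943 J.
W_net = 2769 − 5943 = -3174 J (the counter-clockwise enclosed area).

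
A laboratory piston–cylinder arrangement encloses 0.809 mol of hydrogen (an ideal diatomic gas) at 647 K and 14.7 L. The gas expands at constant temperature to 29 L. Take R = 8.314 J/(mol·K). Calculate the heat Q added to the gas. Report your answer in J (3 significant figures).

Isothermal ⇒ ΔU = 0, so Q = W = nRT ln(V₂/V₁).
Q = (0.809)(8.314)(647) ln(29/14.7) = 4352 × 0.6794 = 2957 J.

Q ≈ 2960 J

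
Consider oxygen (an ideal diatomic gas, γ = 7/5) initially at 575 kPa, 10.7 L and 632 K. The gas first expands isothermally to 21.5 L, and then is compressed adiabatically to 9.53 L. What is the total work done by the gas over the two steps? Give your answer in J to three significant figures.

W_total ≈ -1620 J

Step 1 (isothermal): W = P₁V₁ ln(V₂/V₁) = (6152) ln(21.5/10.7) = 4293 J.
After step 1: P = 286.2 kPa, V = 21.5 L, T = 632 K.
Step 2 (adiabatic): W = (P₁V₁ − P₂V₂)/(γ−1) = (6152 − 8519)/0.4 = -5916 J.
W_total = 4293 − 5916 = -1623 J.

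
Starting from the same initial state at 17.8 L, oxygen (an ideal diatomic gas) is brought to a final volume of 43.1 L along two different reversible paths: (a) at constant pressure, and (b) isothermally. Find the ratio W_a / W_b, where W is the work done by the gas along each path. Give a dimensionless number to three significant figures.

Path (a) isobaric: W = P₁(V₂ − V₁) → W_a/(P₁V₁) = 1.421.
Path (b) isothermal: W = P₁V₁ ln(V₂/V₁) → W_b/(P₁V₁) = 0.8843.
W_a / W_b = 1.421 / 0.8843 = 1.607.

W_a / W_b ≈ 1.61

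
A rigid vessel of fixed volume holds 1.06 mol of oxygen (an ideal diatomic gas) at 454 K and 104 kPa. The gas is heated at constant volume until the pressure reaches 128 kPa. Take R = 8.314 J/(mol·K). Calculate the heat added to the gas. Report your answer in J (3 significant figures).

Q ≈ 2310 J

Constant volume ⇒ W = 0, so Q = ΔU = nCᵥΔT with Cᵥ = 5R/2 = 20.79 J/(mol·K).
At constant V, T₂/T₁ = P₂/P₁ ⇒ ΔT = T₁(P₂/P₁ − 1) = 454·(128/104 − 1) = 104.8 K.
ΔU = (1.06)(20.79)(104.8) = 2308 J.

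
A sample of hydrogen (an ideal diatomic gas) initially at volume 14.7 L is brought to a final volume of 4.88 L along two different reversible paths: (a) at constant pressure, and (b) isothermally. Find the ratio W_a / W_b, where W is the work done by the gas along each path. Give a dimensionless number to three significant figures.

W_a / W_b ≈ 0.606

Path (a) isobaric: W = P₁(V₂ − V₁) → W_a/(P₁V₁) = -0.668.
Path (b) isothermal: W = P₁V₁ ln(V₂/V₁) → W_b/(P₁V₁) = -1.103.
W_a / W_b = -0.668 / -1.103 = 0.6058.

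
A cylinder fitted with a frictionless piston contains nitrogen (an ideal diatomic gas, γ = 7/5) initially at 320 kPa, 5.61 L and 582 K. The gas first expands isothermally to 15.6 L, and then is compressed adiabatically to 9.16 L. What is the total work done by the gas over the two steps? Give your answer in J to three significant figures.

W_total ≈ 771 J

Step 1 (isothermal): W = P₁V₁ ln(V₂/V₁) = (1795) ln(15.6/5.61) = 1836 J.
After step 1: P = 115.1 kPa, V = 15.6 L, T = 582 K.
Step 2 (adiabatic): W = (P₁V₁ − P₂V₂)/(γ−1) = (1795 − 2221)/0.4 = -1065 J.
W_total = 1836 − 1065 = 770.8 J.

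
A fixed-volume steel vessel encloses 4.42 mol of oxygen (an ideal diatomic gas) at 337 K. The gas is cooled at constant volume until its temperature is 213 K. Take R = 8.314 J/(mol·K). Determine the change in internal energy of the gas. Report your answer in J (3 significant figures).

ΔU ≈ -11400 J

Constant volume ⇒ W = 0, so Q = ΔU = nCᵥΔT with Cᵥ = 5R/2 = 20.79 J/(mol·K).
ΔU = (4.42)(20.79)(213 − 337) = -11392 J.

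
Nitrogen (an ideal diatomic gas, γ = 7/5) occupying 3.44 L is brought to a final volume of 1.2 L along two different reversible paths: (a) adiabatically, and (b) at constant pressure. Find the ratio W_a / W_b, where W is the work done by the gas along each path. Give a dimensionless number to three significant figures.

Path (a) adiabatic: W = P₁V₁(1 − (V₁/V₂)^(γ−1))/(γ−1) → W_a/(P₁V₁) = -1.31.
Path (b) isobaric: W = P₁(V₂ − V₁) → W_b/(P₁V₁) = -0.6512.
W_a / W_b = -1.31 / -0.6512 = 2.011.

W_a / W_b ≈ 2.01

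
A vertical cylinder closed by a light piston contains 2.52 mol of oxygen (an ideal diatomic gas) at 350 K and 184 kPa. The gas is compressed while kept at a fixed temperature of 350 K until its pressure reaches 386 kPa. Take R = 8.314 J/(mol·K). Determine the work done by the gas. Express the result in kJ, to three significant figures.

Isothermal process: W = nRT ln(V₂/V₁) = nRT ln(P₁/P₂).
W = (2.52)(8.314)(350) × ln(184/386)
  = 7333 × ln(0.4767) = 7333 × -0.7409
W_by_gas = -5433 J.

W ≈ -5.43 kJ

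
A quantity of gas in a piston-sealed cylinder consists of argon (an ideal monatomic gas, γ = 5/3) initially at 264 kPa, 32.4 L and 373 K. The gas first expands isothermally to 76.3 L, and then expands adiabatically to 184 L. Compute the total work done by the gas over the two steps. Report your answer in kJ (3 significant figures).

Step 1 (isothermal): W = P₁V₁ ln(V₂/V₁) = (8554) ln(76.3/32.4) = 7326 J.
After step 1: P = 112.1 kPa, V = 76.3 L, T = 373 K.
Step 2 (adiabatic): W = (P₁V₁ − P₂V₂)/(γ−1) = (8554 − 4756)/0.667 = 5696 J.
W_total = 7326 + 5696 = 13022 J.

W_total ≈ 13.0 kJ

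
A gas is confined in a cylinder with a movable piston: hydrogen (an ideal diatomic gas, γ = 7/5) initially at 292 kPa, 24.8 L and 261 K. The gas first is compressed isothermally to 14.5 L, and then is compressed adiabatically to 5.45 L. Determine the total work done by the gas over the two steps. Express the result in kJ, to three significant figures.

Step 1 (isothermal): W = P₁V₁ ln(V₂/V₁) = (7242) ln(14.5/24.8) = -3887 J.
After step 1: P = 499.4 kPa, V = 14.5 L, T = 261 K.
Step 2 (adiabatic): W = (P₁V₁ − P₂V₂)/(γ−1) = (7242 − 10711)/0.4 = -8673 J.
W_total = -3887 − 8673 = -12560 J.

W_total ≈ -12.6 kJ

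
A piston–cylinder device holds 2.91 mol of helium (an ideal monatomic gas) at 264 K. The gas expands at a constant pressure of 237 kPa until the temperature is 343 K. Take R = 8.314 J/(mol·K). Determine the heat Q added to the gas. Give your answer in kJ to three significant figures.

Q ≈ 4.78 kJ

Isobaric: W = nRΔT = (2.91)(8.314)(79) = 1911 J.
ΔU = nCᵥΔT with Cᵥ = 3R/2: ΔU = (2.91)(12.47)(79) = 2867 J.
Q = ΔU + W = 2867 + 1911 = 4778 J.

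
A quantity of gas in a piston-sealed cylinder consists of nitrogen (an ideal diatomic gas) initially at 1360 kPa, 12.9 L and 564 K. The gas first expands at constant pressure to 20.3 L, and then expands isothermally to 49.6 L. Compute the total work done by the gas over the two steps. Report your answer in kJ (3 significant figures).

W_total ≈ 34.7 kJ

Step 1 (isobaric): W = PΔV = (1360 kPa)(20.3 − 12.9 L) = 10064 J.
After step 1: P = 1360 kPa, V = 20.3 L, T = 887.5 K.
Step 2 (isothermal): W = P₁V₁ ln(V₂/V₁) = (27608) ln(49.6/20.3) = 24664 J.
W_total = 10064 + 24664 = 34728 J.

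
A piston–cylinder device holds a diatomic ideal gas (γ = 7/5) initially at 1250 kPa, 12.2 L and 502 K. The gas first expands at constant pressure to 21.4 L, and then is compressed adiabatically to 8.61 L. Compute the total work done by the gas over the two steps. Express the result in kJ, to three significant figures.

W_total ≈ -17.9 kJ

Step 1 (isobaric): W = PΔV = (1250 kPa)(21.4 − 12.2 L) = 11500 J.
After step 1: P = 1250 kPa, V = 21.4 L, T = 880.6 K.
Step 2 (adiabatic): W = (P₁V₁ − P₂V₂)/(γ−1) = (26750 − 38502)/0.4 = -29381 J.
W_total = 11500 − 29381 = -17881 J.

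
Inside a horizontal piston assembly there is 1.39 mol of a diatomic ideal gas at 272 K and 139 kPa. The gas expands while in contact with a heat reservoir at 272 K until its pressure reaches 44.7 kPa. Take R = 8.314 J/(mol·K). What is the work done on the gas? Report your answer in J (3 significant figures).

W ≈ -3570 J

Isothermal process: W = nRT ln(V₂/V₁) = nRT ln(P₁/P₂).
W = (1.39)(8.314)(272) × ln(139/44.7)
  = 3143 × ln(3.11) = 3143 × 1.135
W_by_gas = 3566 J; work on gas = −W_by = -3566 J.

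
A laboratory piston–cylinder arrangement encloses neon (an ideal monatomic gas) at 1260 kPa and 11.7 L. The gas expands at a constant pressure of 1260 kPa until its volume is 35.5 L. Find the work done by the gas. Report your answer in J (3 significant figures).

W ≈ 30000 J

Isobaric: W = P ΔV.
W = (1260 kPa)(35.5 − 11.7 L) = (1260)(23.8) = 29988 J.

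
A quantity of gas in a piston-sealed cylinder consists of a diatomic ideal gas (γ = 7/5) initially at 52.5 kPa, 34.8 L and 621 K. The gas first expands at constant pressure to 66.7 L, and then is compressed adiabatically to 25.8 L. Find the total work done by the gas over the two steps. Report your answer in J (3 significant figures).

W_total ≈ -2370 J

Step 1 (isobaric): W = PΔV = (52.5 kPa)(66.7 − 34.8 L) = 1675 J.
After step 1: P = 52.5 kPa, V = 66.7 L, T = 1190 K.
Step 2 (adiabatic): W = (P₁V₁ − P₂V₂)/(γ−1) = (3502 − 5120)/0.4 = -4046 J.
W_total = 1675 − 4046 = -2371 J.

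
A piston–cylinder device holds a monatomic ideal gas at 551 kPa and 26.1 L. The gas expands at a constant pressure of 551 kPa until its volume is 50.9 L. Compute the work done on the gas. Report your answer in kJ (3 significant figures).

Isobaric: W = P ΔV.
W = (551 kPa)(50.9 − 26.1 L) = (551)(24.8) = 13665 J.
Work on gas = −W_by = -13665 J.

W ≈ -13.7 kJ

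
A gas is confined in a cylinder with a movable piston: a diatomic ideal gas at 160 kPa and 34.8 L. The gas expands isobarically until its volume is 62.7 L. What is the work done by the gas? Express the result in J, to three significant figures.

W ≈ 4460 J

Isobaric: W = P ΔV.
W = (160 kPa)(62.7 − 34.8 L) = (160)(27.9) = 4464 J.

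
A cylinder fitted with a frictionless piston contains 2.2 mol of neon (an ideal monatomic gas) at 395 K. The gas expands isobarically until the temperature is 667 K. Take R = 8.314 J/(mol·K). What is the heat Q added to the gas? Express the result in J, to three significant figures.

Isobaric: W = nRΔT = (2.2)(8.314)(272) = 4975 J.
ΔU = nCᵥΔT with Cᵥ = 3R/2: ΔU = (2.2)(12.47)(272) = 7463 J.
Q = ΔU + W = 7463 + 4975 = 12438 J.

Q ≈ 12400 J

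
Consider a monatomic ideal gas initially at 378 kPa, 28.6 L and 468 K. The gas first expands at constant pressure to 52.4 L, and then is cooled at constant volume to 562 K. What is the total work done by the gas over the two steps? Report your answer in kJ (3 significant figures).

W_total ≈ 9.00 kJ

Step 1 (isobaric): W = PΔV = (378 kPa)(52.4 − 28.6 L) = 8996 J.
Step 2 (isochoric): W = 0 (constant volume).
W_total = 8996 + 0 = 8996 J.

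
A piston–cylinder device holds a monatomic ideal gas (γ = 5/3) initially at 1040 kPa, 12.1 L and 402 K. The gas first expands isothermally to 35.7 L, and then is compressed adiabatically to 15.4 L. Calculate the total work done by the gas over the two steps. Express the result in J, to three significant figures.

W_total ≈ -572 J

Step 1 (isothermal): W = P₁V₁ ln(V₂/V₁) = (12584) ln(35.7/12.1) = 13615 J.
After step 1: P = 352.5 kPa, V = 35.7 L, T = 402 K.
Step 2 (adiabatic): W = (P₁V₁ − P₂V₂)/(γ−1) = (12584 − 22042)/0.667 = -14187 J.
W_total = 13615 − 14187 = -571.8 J.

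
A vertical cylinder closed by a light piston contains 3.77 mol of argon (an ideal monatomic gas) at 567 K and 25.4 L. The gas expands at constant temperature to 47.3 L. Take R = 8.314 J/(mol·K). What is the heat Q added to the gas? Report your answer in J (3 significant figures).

Q ≈ 11000 J

Isothermal ⇒ ΔU = 0, so Q = W = nRT ln(V₂/V₁).
Q = (3.77)(8.314)(567) ln(47.3/25.4) = 17772 × 0.6218 = 11050 J.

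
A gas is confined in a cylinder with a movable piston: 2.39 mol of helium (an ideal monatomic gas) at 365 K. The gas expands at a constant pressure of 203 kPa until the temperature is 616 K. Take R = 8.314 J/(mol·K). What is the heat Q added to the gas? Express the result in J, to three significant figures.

Isobaric: W = nRΔT = (2.39)(8.314)(251) = 4987 J.
ΔU = nCᵥΔT with Cᵥ = 3R/2: ΔU = (2.39)(12.47)(251) = 7481 J.
Q = ΔU + W = 7481 + 4987 = 12469 J.

Q ≈ 12500 J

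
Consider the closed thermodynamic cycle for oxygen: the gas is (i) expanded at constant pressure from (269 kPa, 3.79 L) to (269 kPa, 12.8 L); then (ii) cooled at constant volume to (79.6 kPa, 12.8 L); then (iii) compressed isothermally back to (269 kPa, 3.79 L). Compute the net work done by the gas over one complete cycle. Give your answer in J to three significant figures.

W_net ≈ 1180 J

Leg (i): W = PΔV = (269)(12.8 − 3.79) = 2424 J.
Leg (ii): W = 0.
Leg (iii): W = PᵢVᵢ ln(V_f/Vᵢ) = (1019) ln(3.79/12.8) = -1240 J.
W_net = 2424 − 1240 = 1184 J.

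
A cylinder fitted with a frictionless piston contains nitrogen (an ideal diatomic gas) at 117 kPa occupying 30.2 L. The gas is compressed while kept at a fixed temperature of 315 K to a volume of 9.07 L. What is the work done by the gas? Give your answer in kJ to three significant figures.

W ≈ -4.25 kJ

Isothermal: W = nRT ln(V₂/V₁) = P₁V₁ ln(V₂/V₁).
P₁V₁ = (117 kPa)(30.2 L) = 3533 J.
W = 3533 × ln(9.07/30.2) = 3533 × -1.203
W_by_gas = -4250 J.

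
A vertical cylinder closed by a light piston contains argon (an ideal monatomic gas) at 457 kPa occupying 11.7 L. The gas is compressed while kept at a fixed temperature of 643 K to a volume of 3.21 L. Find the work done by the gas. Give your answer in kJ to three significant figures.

W ≈ -6.92 kJ

Isothermal: W = nRT ln(V₂/V₁) = P₁V₁ ln(V₂/V₁).
P₁V₁ = (457 kPa)(11.7 L) = 5347 J.
W = 5347 × ln(3.21/11.7) = 5347 × -1.293
W_by_gas = -6915 J.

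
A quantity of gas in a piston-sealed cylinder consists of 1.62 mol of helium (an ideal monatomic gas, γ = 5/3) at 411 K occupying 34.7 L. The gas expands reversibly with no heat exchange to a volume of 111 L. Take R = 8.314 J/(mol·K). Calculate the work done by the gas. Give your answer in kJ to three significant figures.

W ≈ 4.48 kJ

Adiabatic: TV^(γ−1) = const with γ = 5/3.
T₂ = T₁ (V₁/V₂)^(γ−1) = 411 × (34.7/111)^0.667 = 411 × 0.4606 = 189.3 K.
W_by = nCᵥ(T₁ − T₂) = (1.62)(12.47)(411 − 189.3) = 4479 J.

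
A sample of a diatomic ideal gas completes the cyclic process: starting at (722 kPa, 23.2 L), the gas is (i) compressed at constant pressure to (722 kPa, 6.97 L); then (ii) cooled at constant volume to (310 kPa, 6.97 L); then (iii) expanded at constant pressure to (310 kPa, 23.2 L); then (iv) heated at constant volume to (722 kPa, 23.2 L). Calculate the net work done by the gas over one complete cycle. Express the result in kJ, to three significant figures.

W_net ≈ -6.69 kJ

Constant-volume legs do no work.
W(i) = (722)(6.97 − 23.2) = -11718 J; W(iii) = (310)(23.2 − 6.97) = 5031 J.
W_net = -11718 + 5031 = -6687 J (the counter-clockwise enclosed area).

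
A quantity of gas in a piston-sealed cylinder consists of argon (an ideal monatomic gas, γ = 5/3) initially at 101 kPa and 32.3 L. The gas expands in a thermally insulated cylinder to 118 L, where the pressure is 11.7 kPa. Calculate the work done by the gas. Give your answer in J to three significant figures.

Adiabatic: W = (P₁V₁ − P₂V₂)/(γ − 1) with γ = 5/3.
P₁V₁ = 3262 J, P₂V₂ = 1381 J.
W = (3262 − 1381) / 0.6667 = 2823 J.

W ≈ 2820 J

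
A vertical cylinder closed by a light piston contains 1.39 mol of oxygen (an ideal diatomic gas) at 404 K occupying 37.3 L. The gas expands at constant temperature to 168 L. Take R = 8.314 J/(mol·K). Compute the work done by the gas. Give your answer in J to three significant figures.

W ≈ 7030 J

Isothermal: W = nRT ln(V₂/V₁).
W = (1.39)(8.314)(404) × ln(168/37.3)
  = 4669 × 1.505
W_by_gas = 7026 J.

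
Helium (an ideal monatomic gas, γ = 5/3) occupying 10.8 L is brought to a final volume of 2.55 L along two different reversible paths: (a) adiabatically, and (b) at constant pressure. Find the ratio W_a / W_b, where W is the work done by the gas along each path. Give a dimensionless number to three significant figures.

Path (a) adiabatic: W = P₁V₁(1 − (V₁/V₂)^(γ−1))/(γ−1) → W_a/(P₁V₁) = -2.427.
Path (b) isobaric: W = P₁(V₂ − V₁) → W_b/(P₁V₁) = -0.7639.
W_a / W_b = -2.427 / -0.7639 = 3.177.

W_a / W_b ≈ 3.18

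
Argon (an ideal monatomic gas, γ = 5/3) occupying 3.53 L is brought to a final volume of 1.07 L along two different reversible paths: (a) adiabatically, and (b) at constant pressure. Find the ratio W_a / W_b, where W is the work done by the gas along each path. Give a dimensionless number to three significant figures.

Path (a) adiabatic: W = P₁V₁(1 − (V₁/V₂)^(γ−1))/(γ−1) → W_a/(P₁V₁) = -1.824.
Path (b) isobaric: W = P₁(V₂ − V₁) → W_b/(P₁V₁) = -0.6969.
W_a / W_b = -1.824 / -0.6969 = 2.618.

W_a / W_b ≈ 2.62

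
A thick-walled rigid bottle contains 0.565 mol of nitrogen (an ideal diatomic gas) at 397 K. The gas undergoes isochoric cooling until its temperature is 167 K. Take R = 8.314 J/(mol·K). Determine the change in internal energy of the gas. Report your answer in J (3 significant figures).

Constant volume ⇒ W = 0, so Q = ΔU = nCᵥΔT with Cᵥ = 5R/2 = 20.79 J/(mol·K).
ΔU = (0.565)(20.79)(167 − 397) = -2701 J.

ΔU ≈ -2700 J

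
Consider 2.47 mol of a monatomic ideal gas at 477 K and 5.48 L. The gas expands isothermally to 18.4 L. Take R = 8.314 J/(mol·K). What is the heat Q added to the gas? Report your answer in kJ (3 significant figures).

Q ≈ 11.9 kJ

Isothermal ⇒ ΔU = 0, so Q = W = nRT ln(V₂/V₁).
Q = (2.47)(8.314)(477) ln(18.4/5.48) = 9795 × 1.211 = 11865 J.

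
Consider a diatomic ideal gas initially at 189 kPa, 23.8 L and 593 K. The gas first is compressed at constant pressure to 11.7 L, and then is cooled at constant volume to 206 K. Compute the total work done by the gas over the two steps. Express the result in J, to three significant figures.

Step 1 (isobaric): W = PΔV = (189 kPa)(11.7 − 23.8 L) = -2287 J.
Step 2 (isochoric): W = 0 (constant volume).
W_total = -2287 + 0 = -2287 J.

W_total ≈ -2290 J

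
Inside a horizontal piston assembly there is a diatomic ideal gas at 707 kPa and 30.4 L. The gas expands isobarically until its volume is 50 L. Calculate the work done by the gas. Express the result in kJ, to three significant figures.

Isobaric: W = P ΔV.
W = (707 kPa)(50 − 30.4 L) = (707)(19.6) = 13857 J.

W ≈ 13.9 kJ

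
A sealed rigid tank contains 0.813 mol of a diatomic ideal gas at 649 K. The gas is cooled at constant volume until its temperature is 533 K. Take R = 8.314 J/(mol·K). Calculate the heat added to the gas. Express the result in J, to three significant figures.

Constant volume ⇒ W = 0, so Q = ΔU = nCᵥΔT with Cᵥ = 5R/2 = 20.79 J/(mol·K).
ΔU = (0.813)(20.79)(533 − 649) = -1960 J.

Q ≈ -1960 J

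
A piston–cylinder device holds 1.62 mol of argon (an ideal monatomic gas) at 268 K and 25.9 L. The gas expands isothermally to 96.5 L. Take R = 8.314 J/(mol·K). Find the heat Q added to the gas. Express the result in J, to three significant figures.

Isothermal ⇒ ΔU = 0, so Q = W = nRT ln(V₂/V₁).
Q = (1.62)(8.314)(268) ln(96.5/25.9) = 3610 × 1.315 = 4748 J.

Q ≈ 4750 J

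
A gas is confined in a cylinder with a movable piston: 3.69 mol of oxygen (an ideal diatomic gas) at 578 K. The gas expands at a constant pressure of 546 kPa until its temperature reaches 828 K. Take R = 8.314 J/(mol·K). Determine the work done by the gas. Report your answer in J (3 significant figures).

Isobaric: W = P ΔV = nR ΔT.
W = (3.69)(8.314)(828 − 578) = 7670 J.

W ≈ 7670 J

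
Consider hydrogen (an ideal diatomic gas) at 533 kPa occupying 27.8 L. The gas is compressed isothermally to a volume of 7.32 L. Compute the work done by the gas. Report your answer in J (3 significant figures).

W ≈ -19800 J

Isothermal: W = nRT ln(V₂/V₁) = P₁V₁ ln(V₂/V₁).
P₁V₁ = (533 kPa)(27.8 L) = 14817 J.
W = 14817 × ln(7.32/27.8) = 14817 × -1.334
W_by_gas = -19773 J.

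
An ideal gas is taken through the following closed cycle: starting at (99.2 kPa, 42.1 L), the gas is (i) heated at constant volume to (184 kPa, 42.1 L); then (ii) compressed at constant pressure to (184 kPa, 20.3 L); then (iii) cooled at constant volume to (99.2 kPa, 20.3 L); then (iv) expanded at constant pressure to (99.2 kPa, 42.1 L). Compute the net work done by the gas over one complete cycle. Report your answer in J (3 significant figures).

W_net ≈ -1850 J

Constant-volume legs do no work.
W(ii) = (184)(20.3 − 42.1) = -4011 J; W(iv) = (99.2)(42.1 − 20.3) = 2163 J.
W_net = -4011 + 2163 = -1849 J (the counter-clockwise enclosed area).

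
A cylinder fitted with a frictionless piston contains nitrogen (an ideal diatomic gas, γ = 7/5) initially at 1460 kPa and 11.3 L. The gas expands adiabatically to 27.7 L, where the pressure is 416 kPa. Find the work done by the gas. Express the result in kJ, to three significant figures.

Adiabatic: W = (P₁V₁ − P₂V₂)/(γ − 1) with γ = 7/5.
P₁V₁ = 16498 J, P₂V₂ = 11523 J.
W = (16498 − 11523) / 0.4 = 12437 J.

W ≈ 12.4 kJ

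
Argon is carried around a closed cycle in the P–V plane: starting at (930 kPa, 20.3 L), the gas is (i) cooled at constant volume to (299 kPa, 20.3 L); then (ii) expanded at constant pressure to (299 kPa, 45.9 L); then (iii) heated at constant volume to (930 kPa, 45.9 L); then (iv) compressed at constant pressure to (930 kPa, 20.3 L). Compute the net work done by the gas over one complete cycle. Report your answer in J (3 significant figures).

Constant-volume legs do no work.
W(ii) = (299)(45.9 − 20.3) = 7654 J; W(iv) = (930)(20.3 − 45.9) = -23808 J.
W_net = 7654 − 23808 = -16154 J (the counter-clockwise enclosed area).

W_net ≈ -16200 J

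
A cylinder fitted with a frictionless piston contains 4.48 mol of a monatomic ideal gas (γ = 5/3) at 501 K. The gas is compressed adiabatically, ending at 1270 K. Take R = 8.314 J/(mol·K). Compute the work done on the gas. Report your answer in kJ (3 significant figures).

Adiabatic ⇒ Q = 0, so W_by = −ΔU = nCᵥ(T₁ − T₂).
Cᵥ = 3R/2 = 12.47 J/(mol·K).
W = (4.48)(12.47)(501 − 1270) = -42964 J.
Work on gas = −W_by = 42964 J.

W ≈ 43.0 kJ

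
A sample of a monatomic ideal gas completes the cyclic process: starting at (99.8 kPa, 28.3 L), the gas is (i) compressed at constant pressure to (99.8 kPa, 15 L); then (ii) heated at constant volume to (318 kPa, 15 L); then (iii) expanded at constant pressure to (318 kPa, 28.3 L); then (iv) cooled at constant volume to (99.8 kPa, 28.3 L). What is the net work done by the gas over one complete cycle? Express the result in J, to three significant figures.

Constant-volume legs do no work.
W(i) = (99.8)(15 − 28.3) = -1327 J; W(iii) = (318)(28.3 − 15) = 4229 J.
W_net = -1327 + 4229 = 2902 J (the clockwise enclosed area).

W_net ≈ 2900 J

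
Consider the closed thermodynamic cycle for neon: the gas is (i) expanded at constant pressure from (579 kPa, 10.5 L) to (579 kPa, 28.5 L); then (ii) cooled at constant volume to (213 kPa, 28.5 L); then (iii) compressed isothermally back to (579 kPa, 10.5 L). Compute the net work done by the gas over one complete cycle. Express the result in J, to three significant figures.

W_net ≈ 4360 J

Leg (i): W = PΔV = (579)(28.5 − 10.5) = 10422 J.
Leg (ii): W = 0.
Leg (iii): W = PᵢVᵢ ln(V_f/Vᵢ) = (6070) ln(10.5/28.5) = -6062 J.
W_net = 10422 − 6062 = 4360 J.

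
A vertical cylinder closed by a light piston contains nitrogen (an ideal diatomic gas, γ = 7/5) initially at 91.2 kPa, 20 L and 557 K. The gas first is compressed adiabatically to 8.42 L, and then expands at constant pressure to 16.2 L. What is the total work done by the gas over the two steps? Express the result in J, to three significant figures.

Step 1 (adiabatic): W = (P₁V₁ − P₂V₂)/(γ−1) = (1824 − 2578)/0.4 = -1885 J.
After step 1: P = 306.2 kPa, V = 8.42 L, T = 787.3 K.
Step 2 (isobaric): W = PΔV = (306.2 kPa)(16.2 − 8.42 L) = 2382 J.
W_total = -1885 + 2382 = 496.8 J.

W_total ≈ 497 J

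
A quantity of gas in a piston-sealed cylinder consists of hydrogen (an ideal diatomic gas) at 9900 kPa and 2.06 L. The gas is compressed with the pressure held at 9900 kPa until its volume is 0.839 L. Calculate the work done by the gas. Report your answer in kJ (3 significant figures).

Isobaric: W = P ΔV.
W = (9900 kPa)(0.839 − 2.06 L) = (9900)(-1.221) = -12088 J.

W ≈ -12.1 kJ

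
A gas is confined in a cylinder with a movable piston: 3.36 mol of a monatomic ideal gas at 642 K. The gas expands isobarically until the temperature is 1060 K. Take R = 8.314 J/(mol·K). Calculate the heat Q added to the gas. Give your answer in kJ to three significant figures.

Q ≈ 29.2 kJ

Isobaric: W = nRΔT = (3.36)(8.314)(418) = 11677 J.
ΔU = nCᵥΔT with Cᵥ = 3R/2: ΔU = (3.36)(12.47)(418) = 17515 J.
Q = ΔU + W = 17515 + 11677 = 29192 J.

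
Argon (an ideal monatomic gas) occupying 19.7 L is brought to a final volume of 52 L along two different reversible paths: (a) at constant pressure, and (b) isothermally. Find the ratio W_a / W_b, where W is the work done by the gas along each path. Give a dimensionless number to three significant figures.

W_a / W_b ≈ 1.69

Path (a) isobaric: W = P₁(V₂ − V₁) → W_a/(P₁V₁) = 1.64.
Path (b) isothermal: W = P₁V₁ ln(V₂/V₁) → W_b/(P₁V₁) = 0.9706.
W_a / W_b = 1.64 / 0.9706 = 1.689.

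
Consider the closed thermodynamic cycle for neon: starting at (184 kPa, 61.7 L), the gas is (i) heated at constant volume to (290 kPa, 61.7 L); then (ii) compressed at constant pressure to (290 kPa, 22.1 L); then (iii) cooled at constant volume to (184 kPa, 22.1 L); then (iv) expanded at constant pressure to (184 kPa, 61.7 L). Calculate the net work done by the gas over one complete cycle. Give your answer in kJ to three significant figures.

W_net ≈ -4.20 kJ

Constant-volume legs do no work.
W(ii) = (290)(22.1 − 61.7) = -11484 J; W(iv) = (184)(61.7 − 22.1) = 7286 J.
W_net = -11484 + 7286 = -4198 J (the counter-clockwise enclosed area).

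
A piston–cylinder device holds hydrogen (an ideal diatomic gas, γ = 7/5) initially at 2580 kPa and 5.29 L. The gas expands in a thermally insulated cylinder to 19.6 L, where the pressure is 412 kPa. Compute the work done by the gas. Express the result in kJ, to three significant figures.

W ≈ 13.9 kJ

Adiabatic: W = (P₁V₁ − P₂V₂)/(γ − 1) with γ = 7/5.
P₁V₁ = 13648 J, P₂V₂ = 8075 J.
W = (13648 − 8075) / 0.4 = 13933 J.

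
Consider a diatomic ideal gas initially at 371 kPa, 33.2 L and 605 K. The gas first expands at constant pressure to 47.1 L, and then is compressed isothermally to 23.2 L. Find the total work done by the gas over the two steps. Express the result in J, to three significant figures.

W_total ≈ -7220 J

Step 1 (isobaric): W = PΔV = (371 kPa)(47.1 − 33.2 L) = 5157 J.
After step 1: P = 371 kPa, V = 47.1 L, T = 858.3 K.
Step 2 (isothermal): W = P₁V₁ ln(V₂/V₁) = (17474) ln(23.2/47.1) = -12374 J.
W_total = 5157 − 12374 = -7217 J.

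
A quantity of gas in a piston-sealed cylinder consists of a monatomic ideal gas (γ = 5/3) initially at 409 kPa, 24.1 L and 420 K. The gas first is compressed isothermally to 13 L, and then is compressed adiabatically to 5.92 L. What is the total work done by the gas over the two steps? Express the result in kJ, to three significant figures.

W_total ≈ -16.3 kJ

Step 1 (isothermal): W = P₁V₁ ln(V₂/V₁) = (9857) ln(13/24.1) = -6084 J.
After step 1: P = 758.2 kPa, V = 13 L, T = 420 K.
Step 2 (adiabatic): W = (P₁V₁ − P₂V₂)/(γ−1) = (9857 − 16653)/0.667 = -10194 J.
W_total = -6084 − 10194 = -16278 J.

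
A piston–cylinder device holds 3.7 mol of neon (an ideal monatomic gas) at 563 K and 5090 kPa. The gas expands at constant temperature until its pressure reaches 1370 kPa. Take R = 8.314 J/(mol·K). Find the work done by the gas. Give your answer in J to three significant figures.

Isothermal process: W = nRT ln(V₂/V₁) = nRT ln(P₁/P₂).
W = (3.7)(8.314)(563) × ln(5090/1370)
  = 17319 × ln(3.715) = 17319 × 1.312
W_by_gas = 22730 J.

W ≈ 22700 J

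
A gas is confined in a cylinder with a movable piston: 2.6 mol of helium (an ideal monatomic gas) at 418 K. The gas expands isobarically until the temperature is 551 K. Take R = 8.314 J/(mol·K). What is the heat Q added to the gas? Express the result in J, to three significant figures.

Isobaric: W = nRΔT = (2.6)(8.314)(133) = 2875 J.
ΔU = nCᵥΔT with Cᵥ = 3R/2: ΔU = (2.6)(12.47)(133) = 4312 J.
Q = ΔU + W = 4312 + 2875 = 7187 J.

Q ≈ 7190 J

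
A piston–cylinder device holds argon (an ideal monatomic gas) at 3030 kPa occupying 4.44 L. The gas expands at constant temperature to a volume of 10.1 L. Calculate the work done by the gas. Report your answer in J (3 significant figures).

Isothermal: W = nRT ln(V₂/V₁) = P₁V₁ ln(V₂/V₁).
P₁V₁ = (3030 kPa)(4.44 L) = 13453 J.
W = 13453 × ln(10.1/4.44) = 13453 × 0.8219
W_by_gas = 11057 J.

W ≈ 11100 J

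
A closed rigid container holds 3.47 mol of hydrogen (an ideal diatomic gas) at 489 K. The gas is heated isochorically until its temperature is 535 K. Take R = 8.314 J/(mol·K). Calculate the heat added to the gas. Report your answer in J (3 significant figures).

Q ≈ 3320 J

Constant volume ⇒ W = 0, so Q = ΔU = nCᵥΔT with Cᵥ = 5R/2 = 20.79 J/(mol·K).
ΔU = (3.47)(20.79)(535 − 489) = 3318 J.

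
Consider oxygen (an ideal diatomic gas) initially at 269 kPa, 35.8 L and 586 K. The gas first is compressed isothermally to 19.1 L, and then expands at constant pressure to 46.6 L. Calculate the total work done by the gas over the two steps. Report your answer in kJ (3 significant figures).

Step 1 (isothermal): W = P₁V₁ ln(V₂/V₁) = (9630) ln(19.1/35.8) = -6050 J.
After step 1: P = 504.2 kPa, V = 19.1 L, T = 586 K.
Step 2 (isobaric): W = PΔV = (504.2 kPa)(46.6 − 19.1 L) = 13865 J.
W_total = -6050 + 13865 = 7815 J.

W_total ≈ 7.82 kJ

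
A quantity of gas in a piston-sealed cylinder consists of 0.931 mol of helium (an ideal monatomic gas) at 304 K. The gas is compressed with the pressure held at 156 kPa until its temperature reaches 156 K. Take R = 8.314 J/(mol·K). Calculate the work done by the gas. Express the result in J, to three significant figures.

Isobaric: W = P ΔV = nR ΔT.
W = (0.931)(8.314)(156 − 304) = -1146 J.

W ≈ -1150 J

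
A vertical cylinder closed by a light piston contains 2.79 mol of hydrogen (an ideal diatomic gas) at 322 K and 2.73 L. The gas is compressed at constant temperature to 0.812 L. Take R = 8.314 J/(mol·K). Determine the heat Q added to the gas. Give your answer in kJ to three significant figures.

Isothermal ⇒ ΔU = 0, so Q = W = nRT ln(V₂/V₁).
Q = (2.79)(8.314)(322) ln(0.812/2.73) = 7469 × -1.213 = -9057 J.

Q ≈ -9.06 kJ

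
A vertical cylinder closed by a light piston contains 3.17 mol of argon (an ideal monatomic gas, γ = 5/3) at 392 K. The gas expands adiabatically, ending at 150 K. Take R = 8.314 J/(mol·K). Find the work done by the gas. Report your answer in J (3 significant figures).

Adiabatic ⇒ Q = 0, so W_by = −ΔU = nCᵥ(T₁ − T₂).
Cᵥ = 3R/2 = 12.47 J/(mol·K).
W = (3.17)(12.47)(392 − 150) = 9567 J.

W ≈ 9570 J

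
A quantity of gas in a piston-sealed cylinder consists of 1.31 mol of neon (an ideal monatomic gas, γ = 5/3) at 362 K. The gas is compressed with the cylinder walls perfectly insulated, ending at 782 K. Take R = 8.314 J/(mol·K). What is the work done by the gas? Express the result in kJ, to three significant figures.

Adiabatic ⇒ Q = 0, so W_by = −ΔU = nCᵥ(T₁ − T₂).
Cᵥ = 3R/2 = 12.47 J/(mol·K).
W = (1.31)(12.47)(362 − 782) = -6862 J.

W ≈ -6.86 kJ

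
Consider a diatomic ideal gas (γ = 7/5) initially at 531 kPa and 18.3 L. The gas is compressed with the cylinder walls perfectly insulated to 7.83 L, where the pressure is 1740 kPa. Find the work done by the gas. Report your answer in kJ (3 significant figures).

Adiabatic: W = (P₁V₁ − P₂V₂)/(γ − 1) with γ = 7/5.
P₁V₁ = 9717 J, P₂V₂ = 13624 J.
W = (9717 − 13624) / 0.4 = -9767 J.

W ≈ -9.77 kJ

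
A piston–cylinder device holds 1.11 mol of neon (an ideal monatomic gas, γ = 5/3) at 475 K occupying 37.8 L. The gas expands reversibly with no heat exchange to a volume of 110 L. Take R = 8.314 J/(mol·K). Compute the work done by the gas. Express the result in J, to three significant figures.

Adiabatic: TV^(γ−1) = const with γ = 5/3.
T₂ = T₁ (V₁/V₂)^(γ−1) = 475 × (37.8/110)^0.667 = 475 × 0.4906 = 233 K.
W_by = nCᵥ(T₁ − T₂) = (1.11)(12.47)(475 − 233) = 3349 J.

W ≈ 3350 J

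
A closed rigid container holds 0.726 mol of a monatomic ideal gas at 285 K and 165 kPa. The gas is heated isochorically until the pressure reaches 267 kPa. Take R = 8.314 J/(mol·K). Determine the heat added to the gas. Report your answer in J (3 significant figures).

Q ≈ 1600 J

Constant volume ⇒ W = 0, so Q = ΔU = nCᵥΔT with Cᵥ = 3R/2 = 12.47 J/(mol·K).
At constant V, T₂/T₁ = P₂/P₁ ⇒ ΔT = T₁(P₂/P₁ − 1) = 285·(267/165 − 1) = 176.2 K.
ΔU = (0.726)(12.47)(176.2) = 1595 J.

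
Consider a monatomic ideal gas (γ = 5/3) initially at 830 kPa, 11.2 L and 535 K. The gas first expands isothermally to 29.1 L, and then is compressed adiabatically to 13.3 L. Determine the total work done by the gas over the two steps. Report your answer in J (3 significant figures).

Step 1 (isothermal): W = P₁V₁ ln(V₂/V₁) = (9296) ln(29.1/11.2) = 8876 J.
After step 1: P = 319.5 kPa, V = 29.1 L, T = 535 K.
Step 2 (adiabatic): W = (P₁V₁ − P₂V₂)/(γ−1) = (9296 − 15667)/0.667 = -9557 J.
W_total = 8876 − 9557 = -680.7 J.

W_total ≈ -681 J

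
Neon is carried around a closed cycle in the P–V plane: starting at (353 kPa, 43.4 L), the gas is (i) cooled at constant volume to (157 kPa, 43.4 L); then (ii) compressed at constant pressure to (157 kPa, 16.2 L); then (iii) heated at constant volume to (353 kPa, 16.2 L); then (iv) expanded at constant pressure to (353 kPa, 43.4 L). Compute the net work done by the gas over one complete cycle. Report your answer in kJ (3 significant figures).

Constant-volume legs do no work.
W(ii) = (157)(16.2 − 43.4) = -4270 J; W(iv) = (353)(43.4 − 16.2) = 9602 J.
W_net = -4270 + 9602 = 5331 J (the clockwise enclosed area).

W_net ≈ 5.33 kJ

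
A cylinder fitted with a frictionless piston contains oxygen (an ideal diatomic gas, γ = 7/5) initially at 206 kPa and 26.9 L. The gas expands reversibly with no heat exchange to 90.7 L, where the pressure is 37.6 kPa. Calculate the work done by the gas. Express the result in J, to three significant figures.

Adiabatic: W = (P₁V₁ − P₂V₂)/(γ − 1) with γ = 7/5.
P₁V₁ = 5541 J, P₂V₂ = 3410 J.
W = (5541 − 3410) / 0.4 = 5328 J.

W ≈ 5330 J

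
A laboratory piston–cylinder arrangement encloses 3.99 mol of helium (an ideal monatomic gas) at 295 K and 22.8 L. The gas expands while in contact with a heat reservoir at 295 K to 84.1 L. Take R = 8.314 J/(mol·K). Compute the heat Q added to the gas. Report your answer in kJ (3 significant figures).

Q ≈ 12.8 kJ

Isothermal ⇒ ΔU = 0, so Q = W = nRT ln(V₂/V₁).
Q = (3.99)(8.314)(295) ln(84.1/22.8) = 9786 × 1.305 = 12773 J.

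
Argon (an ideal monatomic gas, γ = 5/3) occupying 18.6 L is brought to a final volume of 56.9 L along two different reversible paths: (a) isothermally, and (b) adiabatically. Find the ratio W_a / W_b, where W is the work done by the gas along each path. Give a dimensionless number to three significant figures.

Path (a) isothermal: W = P₁V₁ ln(V₂/V₁) → W_a/(P₁V₁) = 1.118.
Path (b) adiabatic: W = P₁V₁(1 − (V₁/V₂)^(γ−1))/(γ−1) → W_b/(P₁V₁) = 0.7882.
W_a / W_b = 1.118 / 0.7882 = 1.419.

W_a / W_b ≈ 1.42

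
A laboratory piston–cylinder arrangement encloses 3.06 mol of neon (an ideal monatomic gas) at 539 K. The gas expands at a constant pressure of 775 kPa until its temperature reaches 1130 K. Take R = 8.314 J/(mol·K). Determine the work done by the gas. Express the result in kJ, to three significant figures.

Isobaric: W = P ΔV = nR ΔT.
W = (3.06)(8.314)(1130 − 539) = 15036 J.

W ≈ 15.0 kJ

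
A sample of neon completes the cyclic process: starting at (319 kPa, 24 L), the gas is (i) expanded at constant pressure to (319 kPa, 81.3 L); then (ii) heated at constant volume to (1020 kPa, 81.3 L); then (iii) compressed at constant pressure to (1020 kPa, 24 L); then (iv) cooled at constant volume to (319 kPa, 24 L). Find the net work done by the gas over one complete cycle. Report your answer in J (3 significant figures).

W_net ≈ -40200 J

Constant-volume legs do no work.
W(i) = (319)(81.3 − 24) = 18279 J; W(iii) = (1020)(24 − 81.3) = -58446 J.
W_net = 18279 − 58446 = -40167 J (the counter-clockwise enclosed area).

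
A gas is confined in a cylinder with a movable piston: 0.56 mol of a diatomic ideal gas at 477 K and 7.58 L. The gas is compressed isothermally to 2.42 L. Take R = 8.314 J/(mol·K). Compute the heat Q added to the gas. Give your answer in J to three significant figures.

Isothermal ⇒ ΔU = 0, so Q = W = nRT ln(V₂/V₁).
Q = (0.56)(8.314)(477) ln(2.42/7.58) = 2221 × -1.142 = -2536 J.

Q ≈ -2540 J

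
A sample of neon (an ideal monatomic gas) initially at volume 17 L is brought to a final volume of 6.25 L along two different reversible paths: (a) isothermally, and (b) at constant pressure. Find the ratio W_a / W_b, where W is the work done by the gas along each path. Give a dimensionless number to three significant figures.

W_a / W_b ≈ 1.58

Path (a) isothermal: W = P₁V₁ ln(V₂/V₁) → W_a/(P₁V₁) = -1.001.
Path (b) isobaric: W = P₁(V₂ − V₁) → W_b/(P₁V₁) = -0.6324.
W_a / W_b = -1.001 / -0.6324 = 1.582.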